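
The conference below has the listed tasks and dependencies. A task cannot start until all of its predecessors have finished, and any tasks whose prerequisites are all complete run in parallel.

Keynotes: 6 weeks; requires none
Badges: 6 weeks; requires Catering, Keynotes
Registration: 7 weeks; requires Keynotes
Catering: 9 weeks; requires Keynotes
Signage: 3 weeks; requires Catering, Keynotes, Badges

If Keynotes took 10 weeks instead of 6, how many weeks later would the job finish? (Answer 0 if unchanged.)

Baseline: Keynotes→Catering→Badges→Signage = 6+9+6+3 = 24 → 24 weeks.
Keynotes is on the critical path; changing it to 10 makes that path 28 weeks.
That remains the longest chain; total 28 weeks.
Change in finish: 28 − 24 = +4 weeks.

4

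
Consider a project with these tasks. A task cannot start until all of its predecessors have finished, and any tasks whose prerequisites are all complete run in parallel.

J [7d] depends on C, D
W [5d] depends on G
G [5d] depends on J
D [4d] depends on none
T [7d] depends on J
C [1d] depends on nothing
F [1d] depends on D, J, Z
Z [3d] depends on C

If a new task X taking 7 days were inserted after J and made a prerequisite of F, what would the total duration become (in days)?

Originally the project takes 21 days.
With X inserted, F now waits for max(D, J, Z, X).
New critical path: D→J→G→W = 4+7+5+5 = 21 ⇒ 21 days.

21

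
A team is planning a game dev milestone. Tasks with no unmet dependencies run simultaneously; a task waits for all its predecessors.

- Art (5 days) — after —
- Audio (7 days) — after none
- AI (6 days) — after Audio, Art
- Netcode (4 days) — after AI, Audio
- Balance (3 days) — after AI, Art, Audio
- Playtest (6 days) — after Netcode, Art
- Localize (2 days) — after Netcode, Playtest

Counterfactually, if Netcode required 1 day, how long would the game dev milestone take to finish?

Critical path before the change: Audio→AI→Netcode→Playtest→Localize = 7+6+4+6+2 = 25 giving 25 days.
Netcode lies on that path, so at 1 day the path becomes 22 days.
That remains the longest chain; total 22 days.

22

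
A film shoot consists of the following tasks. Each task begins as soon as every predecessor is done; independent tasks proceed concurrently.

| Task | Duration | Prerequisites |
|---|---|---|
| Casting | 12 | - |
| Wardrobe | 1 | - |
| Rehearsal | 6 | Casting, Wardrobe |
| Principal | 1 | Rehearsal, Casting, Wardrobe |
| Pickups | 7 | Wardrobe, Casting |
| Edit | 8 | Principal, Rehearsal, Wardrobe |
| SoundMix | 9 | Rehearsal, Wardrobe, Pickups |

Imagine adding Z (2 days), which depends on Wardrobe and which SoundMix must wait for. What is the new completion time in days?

Originally the schedule takes 28 days.
With Z inserted, SoundMix now waits for max(Rehearsal, Wardrobe, Pickups, Z).
New critical path: Casting→Pickups→SoundMix = 12+7+9 = 28 ⇒ 28 days.

28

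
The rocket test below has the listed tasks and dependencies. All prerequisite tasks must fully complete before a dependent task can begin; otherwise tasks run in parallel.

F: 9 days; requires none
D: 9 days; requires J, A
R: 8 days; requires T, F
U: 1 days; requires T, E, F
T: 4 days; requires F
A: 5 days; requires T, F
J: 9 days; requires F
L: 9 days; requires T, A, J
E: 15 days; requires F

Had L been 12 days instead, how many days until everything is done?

As given, the longest chain is F→T→A→L = 9+4+5+9 = 27, so the finish is 27 days.
L is on the critical path; changing it to 12 makes that path 30 days.
The critical path is still F→T→A→L; finish is now 30 days.

30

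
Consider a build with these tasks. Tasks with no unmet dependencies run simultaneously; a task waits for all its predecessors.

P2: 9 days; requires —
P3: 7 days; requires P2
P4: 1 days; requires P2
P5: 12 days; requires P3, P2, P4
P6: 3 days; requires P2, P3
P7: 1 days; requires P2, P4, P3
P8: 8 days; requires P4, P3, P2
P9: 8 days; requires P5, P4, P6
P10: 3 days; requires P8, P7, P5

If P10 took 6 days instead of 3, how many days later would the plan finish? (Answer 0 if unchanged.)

As given, the longest chain is P2→P3→P5→P9 = 9+7+12+8 = 36, so the finish is 36 days.
P10 is off the critical path — its longest chain is 31 days, giving 5 of slack.
The critical path is still P2→P3→P5→P9; finish is now 36 days.
Change in finish: 36 − 36 = +0 days.

0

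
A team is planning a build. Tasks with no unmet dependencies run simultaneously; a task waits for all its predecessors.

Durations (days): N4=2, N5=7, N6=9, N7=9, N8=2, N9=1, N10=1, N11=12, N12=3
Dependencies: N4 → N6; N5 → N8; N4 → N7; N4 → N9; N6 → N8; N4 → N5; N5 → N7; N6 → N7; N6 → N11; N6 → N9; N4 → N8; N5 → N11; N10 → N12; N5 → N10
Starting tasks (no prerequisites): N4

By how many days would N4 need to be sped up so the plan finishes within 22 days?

Current finish: 23 days; target: 22.
N4 is on every critical path, so each day cut from N4 cuts the finish by one (this holds down to a finish of 22).
Need 23 − 22 = 1 day off N4 → N4 becomes 1 day, finish becomes 22.

1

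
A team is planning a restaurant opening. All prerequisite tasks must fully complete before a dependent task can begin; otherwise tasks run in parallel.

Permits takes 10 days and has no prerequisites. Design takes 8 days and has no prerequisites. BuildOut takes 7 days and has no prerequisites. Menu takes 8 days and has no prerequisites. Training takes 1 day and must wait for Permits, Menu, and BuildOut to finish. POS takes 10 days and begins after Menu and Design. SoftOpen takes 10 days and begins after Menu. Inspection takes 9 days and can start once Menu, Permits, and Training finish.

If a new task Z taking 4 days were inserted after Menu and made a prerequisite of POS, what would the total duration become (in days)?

22

Originally the schedule takes 20 days.
With Z inserted, POS now waits for max(Menu, Design, Z).
New critical path: Menu→Z→POS = 8+4+10 = 22 ⇒ 22 days.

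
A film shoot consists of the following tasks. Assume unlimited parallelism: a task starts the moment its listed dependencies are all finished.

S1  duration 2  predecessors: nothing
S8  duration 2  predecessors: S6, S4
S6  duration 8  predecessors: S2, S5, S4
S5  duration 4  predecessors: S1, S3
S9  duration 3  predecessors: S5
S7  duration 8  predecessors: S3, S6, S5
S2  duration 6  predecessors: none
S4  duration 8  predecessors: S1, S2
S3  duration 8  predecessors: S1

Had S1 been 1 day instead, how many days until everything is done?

30

Actual critical path: S1→S3→S5→S6→S7 = 2+8+4+8+8 = 30 ⇒ 30 days.
Since S1 is critical, the -1 change carries straight to that chain (now 29 days).
New critical path: S2→S4→S6→S7 = 6+8+8+8 = 30 ⇒ 30 days.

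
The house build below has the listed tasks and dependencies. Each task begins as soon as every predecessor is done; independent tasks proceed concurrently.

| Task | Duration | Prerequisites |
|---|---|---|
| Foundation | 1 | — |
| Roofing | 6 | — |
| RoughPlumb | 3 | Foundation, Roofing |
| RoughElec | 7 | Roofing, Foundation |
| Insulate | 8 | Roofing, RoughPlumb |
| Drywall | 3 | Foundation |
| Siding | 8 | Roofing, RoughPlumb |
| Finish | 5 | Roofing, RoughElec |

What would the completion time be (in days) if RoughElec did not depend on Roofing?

With the dependency in place, Roofing→RoughElec→Finish = 6+7+5 = 18 sets the finish at 18 days.
Without Roofing→RoughElec, RoughElec's earliest start moves from 6 to 1.
New critical path: Roofing→RoughPlumb→Insulate = 6+3+8 = 17 ⇒ 17 days.

17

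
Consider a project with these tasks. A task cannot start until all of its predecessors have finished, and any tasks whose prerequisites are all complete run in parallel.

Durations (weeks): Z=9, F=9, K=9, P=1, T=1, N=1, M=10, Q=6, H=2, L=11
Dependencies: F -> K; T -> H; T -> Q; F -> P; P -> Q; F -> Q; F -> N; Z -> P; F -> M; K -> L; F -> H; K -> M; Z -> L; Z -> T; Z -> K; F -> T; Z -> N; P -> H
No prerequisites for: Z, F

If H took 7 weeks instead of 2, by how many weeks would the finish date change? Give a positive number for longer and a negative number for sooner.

0

Baseline: Z→K→L = 9+9+11 = 29 → 29 weeks.
The longest path through H is only 12 weeks, so H has float 17.
That remains the longest chain; total 29 weeks.
Change in finish: 29 − 29 = +0 weeks.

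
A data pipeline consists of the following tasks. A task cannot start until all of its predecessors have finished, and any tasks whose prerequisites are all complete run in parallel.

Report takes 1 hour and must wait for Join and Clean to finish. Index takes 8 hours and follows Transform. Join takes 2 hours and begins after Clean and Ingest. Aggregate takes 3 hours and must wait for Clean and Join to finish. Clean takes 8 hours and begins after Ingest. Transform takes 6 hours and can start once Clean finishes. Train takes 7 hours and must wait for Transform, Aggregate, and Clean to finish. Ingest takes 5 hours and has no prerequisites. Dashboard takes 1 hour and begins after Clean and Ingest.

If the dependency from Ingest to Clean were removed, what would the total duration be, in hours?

22

With the dependency in place, Ingest→Clean→Transform→Index = 5+8+6+8 = 27 sets the finish at 27 hours.
Without Ingest→Clean, Clean's earliest start moves from 5 to 0.
The longest chain is now Clean→Transform→Index = 8+6+8 = 22, so the schedule takes 22 hours.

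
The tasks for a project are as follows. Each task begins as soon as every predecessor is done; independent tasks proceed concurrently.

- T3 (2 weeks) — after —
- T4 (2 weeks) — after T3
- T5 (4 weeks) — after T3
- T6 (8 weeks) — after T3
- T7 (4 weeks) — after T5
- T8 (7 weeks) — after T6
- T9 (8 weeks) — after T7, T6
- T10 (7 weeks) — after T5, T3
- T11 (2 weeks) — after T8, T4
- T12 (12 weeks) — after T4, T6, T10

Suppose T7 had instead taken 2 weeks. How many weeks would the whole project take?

25

Critical path before the change: T3→T5→T10→T12 = 2+4+7+12 = 25 giving 25 weeks.
T7 has 7 weeks of float (longest path through it is 18).
That remains the longest chain; total 25 weeks.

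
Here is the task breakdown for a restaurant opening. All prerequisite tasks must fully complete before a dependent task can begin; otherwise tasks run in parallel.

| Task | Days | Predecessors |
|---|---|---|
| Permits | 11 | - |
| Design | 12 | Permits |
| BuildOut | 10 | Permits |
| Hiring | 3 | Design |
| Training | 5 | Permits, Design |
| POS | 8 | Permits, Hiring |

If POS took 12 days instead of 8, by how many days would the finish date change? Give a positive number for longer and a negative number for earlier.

Actual critical path: Permits→Design→Hiring→POS = 11+12+3+8 = 34 ⇒ 34 days.
POS lies on that path, so at 12 days the path becomes 38 days.
That remains the longest chain; total 38 days.
Change in finish: 38 − 34 = +4 days.

4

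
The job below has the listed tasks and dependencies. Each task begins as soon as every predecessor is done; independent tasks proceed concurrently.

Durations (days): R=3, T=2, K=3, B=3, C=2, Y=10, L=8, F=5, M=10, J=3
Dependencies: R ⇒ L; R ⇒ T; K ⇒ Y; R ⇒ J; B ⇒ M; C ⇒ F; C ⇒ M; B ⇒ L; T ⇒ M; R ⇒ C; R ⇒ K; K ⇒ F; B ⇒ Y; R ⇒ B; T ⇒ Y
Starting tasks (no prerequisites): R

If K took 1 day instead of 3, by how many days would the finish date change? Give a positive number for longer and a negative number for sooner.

0

Actual critical path: R→K→Y = 3+3+10 = 16 ⇒ 16 days.
K is on the critical path; changing it to 1 makes that path 14 days.
Now R→B→Y = 3+3+10 = 16 is longest, so the finish becomes 16 days.
Change in finish: 16 − 16 = +0 days.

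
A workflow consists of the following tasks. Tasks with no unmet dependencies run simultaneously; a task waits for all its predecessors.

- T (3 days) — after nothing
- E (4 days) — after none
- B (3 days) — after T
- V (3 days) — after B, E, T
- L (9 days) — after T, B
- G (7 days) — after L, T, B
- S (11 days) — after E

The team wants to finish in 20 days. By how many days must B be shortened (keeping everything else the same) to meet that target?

2

Current finish: 22 days; target: 20.
B is on every critical path, so each day cut from B cuts the finish by one (this holds down to a finish of 20).
Need 22 − 20 = 2 days off B → B becomes 1 day, finish becomes 20.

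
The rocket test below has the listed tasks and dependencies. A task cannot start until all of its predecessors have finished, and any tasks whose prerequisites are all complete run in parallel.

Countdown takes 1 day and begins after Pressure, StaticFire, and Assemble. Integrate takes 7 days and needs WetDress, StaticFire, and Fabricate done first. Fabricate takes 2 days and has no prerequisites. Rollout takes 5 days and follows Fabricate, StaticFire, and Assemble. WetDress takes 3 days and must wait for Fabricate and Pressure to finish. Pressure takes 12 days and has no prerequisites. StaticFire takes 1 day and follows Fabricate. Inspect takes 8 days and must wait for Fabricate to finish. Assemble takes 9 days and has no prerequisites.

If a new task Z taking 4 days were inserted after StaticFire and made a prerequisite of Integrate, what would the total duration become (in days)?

22

Originally the rocket test takes 22 days.
With Z inserted, Integrate now waits for max(WetDress, StaticFire, Fabricate, Z).
New critical path: Pressure→WetDress→Integrate = 12+3+7 = 22 ⇒ 22 days.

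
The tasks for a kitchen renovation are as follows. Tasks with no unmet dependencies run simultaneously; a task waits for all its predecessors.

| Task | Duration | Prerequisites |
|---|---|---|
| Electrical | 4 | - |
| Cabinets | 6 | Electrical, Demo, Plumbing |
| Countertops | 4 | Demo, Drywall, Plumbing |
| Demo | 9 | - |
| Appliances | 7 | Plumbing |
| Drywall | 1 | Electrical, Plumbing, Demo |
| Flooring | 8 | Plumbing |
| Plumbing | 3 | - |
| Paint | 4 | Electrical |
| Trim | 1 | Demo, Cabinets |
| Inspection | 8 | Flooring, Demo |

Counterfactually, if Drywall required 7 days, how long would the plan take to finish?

Critical path before the change: Plumbing→Flooring→Inspection = 3+8+8 = 19 giving 19 days.
The longest path through Drywall is only 14 days, so Drywall has float 5.
Now Demo→Drywall→Countertops = 9+7+4 = 20 is longest, so the finish becomes 20 days.

20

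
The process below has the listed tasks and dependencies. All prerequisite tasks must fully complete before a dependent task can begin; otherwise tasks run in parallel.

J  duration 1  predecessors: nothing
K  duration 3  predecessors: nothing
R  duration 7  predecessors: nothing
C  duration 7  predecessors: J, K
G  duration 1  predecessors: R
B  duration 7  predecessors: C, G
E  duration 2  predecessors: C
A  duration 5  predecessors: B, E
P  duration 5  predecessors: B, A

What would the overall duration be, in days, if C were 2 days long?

25

The binding path is K→C→B→A→P = 3+7+7+5+5 = 27; finish at 27 days.
Since C is critical, the -5 change carries straight to that chain (now 22 days).
The binding chain switches to R→G→B→A→P = 7+1+7+5+5 = 25; finish 25 days.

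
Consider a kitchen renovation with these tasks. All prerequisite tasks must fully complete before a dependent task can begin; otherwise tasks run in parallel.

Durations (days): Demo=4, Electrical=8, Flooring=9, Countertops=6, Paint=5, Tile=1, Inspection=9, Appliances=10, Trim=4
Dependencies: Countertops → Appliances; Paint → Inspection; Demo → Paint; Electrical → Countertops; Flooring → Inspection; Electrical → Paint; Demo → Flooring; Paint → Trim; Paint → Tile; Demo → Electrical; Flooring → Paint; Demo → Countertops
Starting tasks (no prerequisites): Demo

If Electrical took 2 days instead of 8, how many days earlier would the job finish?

Critical path before the change: Demo→Electrical→Countertops→Appliances = 4+8+6+10 = 28 giving 28 days.
Electrical is on the critical path; changing it to 2 makes that path 22 days.
New critical path: Demo→Flooring→Paint→Inspection = 4+9+5+9 = 27 ⇒ 27 days.
Change in finish: 27 − 28 = -1 days.

1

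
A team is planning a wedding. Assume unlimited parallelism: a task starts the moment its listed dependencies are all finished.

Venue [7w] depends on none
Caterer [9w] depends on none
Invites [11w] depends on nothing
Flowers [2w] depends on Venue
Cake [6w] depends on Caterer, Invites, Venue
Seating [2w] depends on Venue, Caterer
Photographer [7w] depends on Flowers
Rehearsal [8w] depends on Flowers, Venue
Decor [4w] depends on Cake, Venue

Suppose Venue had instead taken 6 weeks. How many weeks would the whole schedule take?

21

Actual critical path: Invites→Cake→Decor = 11+6+4 = 21 ⇒ 21 weeks.
Venue has 4 weeks of float (longest path through it is 17).
That remains the longest chain; total 21 weeks.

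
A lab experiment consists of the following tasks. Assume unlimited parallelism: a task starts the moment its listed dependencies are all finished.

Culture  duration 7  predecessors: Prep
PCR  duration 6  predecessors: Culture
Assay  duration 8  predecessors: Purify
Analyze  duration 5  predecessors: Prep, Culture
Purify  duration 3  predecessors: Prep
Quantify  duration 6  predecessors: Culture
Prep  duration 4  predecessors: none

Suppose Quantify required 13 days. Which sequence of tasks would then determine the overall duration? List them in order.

Prep, Culture, Quantify

Actual critical path: Prep→Culture→Quantify = 4+7+6 = 17 ⇒ 17 days.
Since Quantify is critical, the +7 change carries straight to that chain (now 24 days).
No other chain overtakes it, so the finish is 24 days.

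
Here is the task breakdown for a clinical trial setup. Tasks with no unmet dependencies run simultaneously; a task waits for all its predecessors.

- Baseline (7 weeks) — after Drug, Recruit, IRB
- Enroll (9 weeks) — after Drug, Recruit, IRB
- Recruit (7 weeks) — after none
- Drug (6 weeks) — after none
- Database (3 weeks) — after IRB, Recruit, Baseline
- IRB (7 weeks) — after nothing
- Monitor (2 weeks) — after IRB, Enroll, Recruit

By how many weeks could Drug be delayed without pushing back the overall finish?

1

Critical path: IRB→Enroll→Monitor = 7+9+2 = 18, so the finish is 18 weeks.
Longest path through Drug: 17 weeks (earliest finish 6, latest finish 7).
Float = 18 − 17 = 1.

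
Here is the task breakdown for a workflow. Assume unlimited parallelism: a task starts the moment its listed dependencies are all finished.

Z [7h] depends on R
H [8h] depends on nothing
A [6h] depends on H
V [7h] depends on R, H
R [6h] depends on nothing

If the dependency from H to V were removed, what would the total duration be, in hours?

Before: longest chain H→V = 8+7 = 15, finish 15.
Without H→V, V's earliest start moves from 8 to 6.
After: H→A = 8+6 = 14 → 14 hours.

14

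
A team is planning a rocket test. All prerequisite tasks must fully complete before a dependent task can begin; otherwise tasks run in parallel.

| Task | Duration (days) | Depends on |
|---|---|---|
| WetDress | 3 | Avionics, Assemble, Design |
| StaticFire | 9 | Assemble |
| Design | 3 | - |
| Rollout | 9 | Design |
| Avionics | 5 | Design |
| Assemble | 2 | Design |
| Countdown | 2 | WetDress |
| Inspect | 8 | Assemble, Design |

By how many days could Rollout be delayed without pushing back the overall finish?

2

The longest chain is Design→Assemble→StaticFire = 3+2+9 = 14; overall finish 14 days.
The longest chain containing Rollout totals 12 days.
So Rollout can slip 14 − 12 = 2 days.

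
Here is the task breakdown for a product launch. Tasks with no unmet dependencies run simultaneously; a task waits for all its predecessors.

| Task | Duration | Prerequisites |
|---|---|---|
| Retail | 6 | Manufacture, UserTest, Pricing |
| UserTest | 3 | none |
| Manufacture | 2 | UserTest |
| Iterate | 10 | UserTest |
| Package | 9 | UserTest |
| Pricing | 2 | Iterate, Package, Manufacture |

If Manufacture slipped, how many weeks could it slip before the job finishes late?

Critical path: UserTest→Iterate→Pricing→Retail = 3+10+2+6 = 21, so the finish is 21 weeks.
Longest path through Manufacture: 13 weeks (earliest finish 5, latest finish 13).
Slack of Manufacture = 11 − 3 = 8 weeks.

8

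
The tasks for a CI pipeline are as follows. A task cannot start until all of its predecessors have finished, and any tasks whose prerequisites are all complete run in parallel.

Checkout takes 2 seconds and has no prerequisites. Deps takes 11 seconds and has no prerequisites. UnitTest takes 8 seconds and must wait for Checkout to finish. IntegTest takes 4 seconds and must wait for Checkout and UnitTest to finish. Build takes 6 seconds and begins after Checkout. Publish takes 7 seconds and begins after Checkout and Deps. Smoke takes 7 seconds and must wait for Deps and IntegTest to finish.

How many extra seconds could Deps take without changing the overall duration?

3

Critical path: Checkout→UnitTest→IntegTest→Smoke = 2+8+4+7 = 21, so the finish is 21 seconds.
Deps finishes as early as 11 and must finish by 14.
So Deps can slip 14 − 11 = 3 seconds.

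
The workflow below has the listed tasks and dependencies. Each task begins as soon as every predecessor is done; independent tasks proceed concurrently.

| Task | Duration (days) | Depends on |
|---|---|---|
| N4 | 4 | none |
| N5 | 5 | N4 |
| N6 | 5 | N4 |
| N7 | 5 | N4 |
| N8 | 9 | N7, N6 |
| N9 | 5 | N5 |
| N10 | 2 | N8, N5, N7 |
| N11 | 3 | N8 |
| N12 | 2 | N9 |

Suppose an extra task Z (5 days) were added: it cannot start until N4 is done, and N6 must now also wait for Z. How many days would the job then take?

26

Originally the job takes 21 days.
With Z inserted, N6 now waits for max(N4, Z).
New critical path: N4→Z→N6→N8→N11 = 4+5+5+9+3 = 26 ⇒ 26 days.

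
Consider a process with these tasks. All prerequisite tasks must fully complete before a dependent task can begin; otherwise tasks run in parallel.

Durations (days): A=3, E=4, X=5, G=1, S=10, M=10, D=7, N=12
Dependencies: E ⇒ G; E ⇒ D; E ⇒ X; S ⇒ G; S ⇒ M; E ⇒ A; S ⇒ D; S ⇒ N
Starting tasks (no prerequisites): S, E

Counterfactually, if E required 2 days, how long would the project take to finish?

22

As given, the longest chain is S→N = 10+12 = 22, so the finish is 22 days.
E has 11 days of float (longest path through it is 11).
The critical path is still S→N; finish is now 22 days.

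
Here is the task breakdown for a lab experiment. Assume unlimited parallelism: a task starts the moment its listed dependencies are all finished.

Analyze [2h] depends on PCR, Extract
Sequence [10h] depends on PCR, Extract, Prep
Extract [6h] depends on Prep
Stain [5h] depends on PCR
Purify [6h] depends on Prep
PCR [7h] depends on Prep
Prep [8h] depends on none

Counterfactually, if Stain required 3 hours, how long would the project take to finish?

25

Actual critical path: Prep→PCR→Sequence = 8+7+10 = 25 ⇒ 25 hours.
Stain has 5 hours of float (longest path through it is 20).
The critical path is still Prep→PCR→Sequence; finish is now 25 hours.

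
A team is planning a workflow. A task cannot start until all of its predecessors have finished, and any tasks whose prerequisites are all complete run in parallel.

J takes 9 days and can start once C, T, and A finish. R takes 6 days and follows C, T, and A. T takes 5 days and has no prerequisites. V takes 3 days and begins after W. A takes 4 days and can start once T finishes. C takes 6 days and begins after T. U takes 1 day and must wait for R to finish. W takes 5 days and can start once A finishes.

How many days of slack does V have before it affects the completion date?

Critical path: T→C→J = 5+6+9 = 20, so the finish is 20 days.
The longest chain containing V totals 17 days.
So V can slip 20 − 17 = 3 days.

3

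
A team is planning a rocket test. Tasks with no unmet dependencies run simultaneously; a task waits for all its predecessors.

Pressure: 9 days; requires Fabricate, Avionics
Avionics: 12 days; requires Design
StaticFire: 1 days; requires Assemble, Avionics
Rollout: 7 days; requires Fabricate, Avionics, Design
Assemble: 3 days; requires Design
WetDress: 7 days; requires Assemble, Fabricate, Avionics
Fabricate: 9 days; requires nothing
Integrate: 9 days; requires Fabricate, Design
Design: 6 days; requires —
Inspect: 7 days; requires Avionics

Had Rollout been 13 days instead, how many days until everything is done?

As given, the longest chain is Design→Avionics→Pressure = 6+12+9 = 27, so the finish is 27 days.
The longest path through Rollout is only 25 days, so Rollout has float 2.
New critical path: Design→Avionics→Rollout = 6+12+13 = 31 ⇒ 31 days.

31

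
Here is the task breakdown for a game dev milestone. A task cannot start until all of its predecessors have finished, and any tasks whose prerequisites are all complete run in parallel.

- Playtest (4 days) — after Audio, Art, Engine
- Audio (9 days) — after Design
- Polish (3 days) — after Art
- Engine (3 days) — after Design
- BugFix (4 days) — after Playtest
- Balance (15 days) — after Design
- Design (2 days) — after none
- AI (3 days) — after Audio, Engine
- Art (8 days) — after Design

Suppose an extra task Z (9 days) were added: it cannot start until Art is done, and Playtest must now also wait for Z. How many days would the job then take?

Originally the job takes 19 days.
With Z inserted, Playtest now waits for max(Audio, Art, Engine, Z).
New critical path: Design→Art→Z→Playtest→BugFix = 2+8+9+4+4 = 27 ⇒ 27 days.

27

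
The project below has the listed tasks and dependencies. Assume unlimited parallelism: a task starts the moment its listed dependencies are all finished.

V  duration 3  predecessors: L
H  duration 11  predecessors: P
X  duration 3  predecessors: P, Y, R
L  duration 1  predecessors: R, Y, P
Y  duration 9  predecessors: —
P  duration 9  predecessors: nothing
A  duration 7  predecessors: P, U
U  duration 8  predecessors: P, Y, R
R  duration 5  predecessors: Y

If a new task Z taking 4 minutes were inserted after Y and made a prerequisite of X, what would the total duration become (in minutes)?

Originally the project takes 29 minutes.
With Z inserted, X now waits for max(P, Y, R, Z).
New critical path: Y→R→U→A = 9+5+8+7 = 29 ⇒ 29 minutes.

29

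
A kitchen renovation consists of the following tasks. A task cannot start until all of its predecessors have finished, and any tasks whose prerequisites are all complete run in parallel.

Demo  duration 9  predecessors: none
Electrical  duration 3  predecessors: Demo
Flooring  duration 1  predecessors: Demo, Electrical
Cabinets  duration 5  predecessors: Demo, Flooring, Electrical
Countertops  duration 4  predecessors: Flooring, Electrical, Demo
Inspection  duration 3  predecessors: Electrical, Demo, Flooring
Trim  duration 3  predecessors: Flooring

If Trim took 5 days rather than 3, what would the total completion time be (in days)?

18

Actual critical path: Demo→Electrical→Flooring→Cabinets = 9+3+1+5 = 18 ⇒ 18 days.
Trim has 2 days of float (longest path through it is 16).
That remains the longest chain; total 18 days.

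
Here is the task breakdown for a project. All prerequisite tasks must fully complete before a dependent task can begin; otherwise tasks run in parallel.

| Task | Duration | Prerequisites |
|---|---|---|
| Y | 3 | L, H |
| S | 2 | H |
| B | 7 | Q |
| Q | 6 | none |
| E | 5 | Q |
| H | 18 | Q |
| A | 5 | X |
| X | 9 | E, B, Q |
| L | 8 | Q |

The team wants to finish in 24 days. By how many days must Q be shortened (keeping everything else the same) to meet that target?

Current finish: 27 days; target: 24.
Q is on every critical path, so each day cut from Q cuts the finish by one (this holds down to a finish of 22).
Need 27 − 24 = 3 days off Q → Q becomes 3 days, finish becomes 24.

3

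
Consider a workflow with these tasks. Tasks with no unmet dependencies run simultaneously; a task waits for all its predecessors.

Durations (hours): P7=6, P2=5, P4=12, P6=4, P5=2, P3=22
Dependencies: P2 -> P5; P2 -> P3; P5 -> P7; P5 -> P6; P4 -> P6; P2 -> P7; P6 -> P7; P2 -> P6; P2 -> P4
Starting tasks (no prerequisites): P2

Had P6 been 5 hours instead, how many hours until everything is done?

Actual critical path: P2→P4→P6→P7 = 5+12+4+6 = 27 ⇒ 27 hours.
P6 is on the critical path; changing it to 5 makes that path 28 hours.
That remains the longest chain; total 28 hours.

28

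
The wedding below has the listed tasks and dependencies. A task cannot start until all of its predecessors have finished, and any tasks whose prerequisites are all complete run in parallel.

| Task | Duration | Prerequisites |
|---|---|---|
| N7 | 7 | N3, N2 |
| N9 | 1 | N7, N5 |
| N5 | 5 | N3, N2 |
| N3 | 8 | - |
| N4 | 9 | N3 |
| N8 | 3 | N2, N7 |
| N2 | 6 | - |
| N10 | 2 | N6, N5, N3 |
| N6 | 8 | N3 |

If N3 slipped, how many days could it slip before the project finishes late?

N3→N6→N10 = 8+8+2 = 18 sets the makespan at 18 days.
The longest chain containing N3 totals 18 days.
So N3 can slip 8 − 8 = 0 days.

0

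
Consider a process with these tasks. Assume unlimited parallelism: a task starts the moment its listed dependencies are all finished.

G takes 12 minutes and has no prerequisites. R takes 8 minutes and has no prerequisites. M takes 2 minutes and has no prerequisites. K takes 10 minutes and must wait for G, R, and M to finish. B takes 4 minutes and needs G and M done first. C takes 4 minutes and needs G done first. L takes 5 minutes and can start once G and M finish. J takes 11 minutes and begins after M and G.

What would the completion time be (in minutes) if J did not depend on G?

Before: longest chain G→J = 12+11 = 23, finish 23.
Without G→J, J's earliest start moves from 12 to 2.
The longest chain is now G→K = 12+10 = 22, so the process takes 22 minutes.

22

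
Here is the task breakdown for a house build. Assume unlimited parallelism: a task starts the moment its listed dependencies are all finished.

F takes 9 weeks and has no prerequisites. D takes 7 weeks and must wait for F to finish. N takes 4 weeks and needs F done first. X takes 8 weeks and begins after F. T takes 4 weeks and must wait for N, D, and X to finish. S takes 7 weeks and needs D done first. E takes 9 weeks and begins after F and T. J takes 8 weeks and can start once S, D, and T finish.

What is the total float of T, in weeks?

1

Critical path: F→D→S→J = 9+7+7+8 = 31, so the finish is 31 weeks.
T finishes as early as 21 and must finish by 22.
So T can slip 22 − 21 = 1 week.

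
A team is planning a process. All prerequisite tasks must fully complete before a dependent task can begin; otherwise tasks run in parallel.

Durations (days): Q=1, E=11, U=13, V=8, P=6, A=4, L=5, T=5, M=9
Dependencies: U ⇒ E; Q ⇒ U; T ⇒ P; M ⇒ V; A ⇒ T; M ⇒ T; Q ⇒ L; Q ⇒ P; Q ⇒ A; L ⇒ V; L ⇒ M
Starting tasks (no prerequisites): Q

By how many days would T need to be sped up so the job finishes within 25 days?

1

Current finish: 26 days; target: 25.
T is on every critical path, so each day cut from T cuts the finish by one (this holds down to a finish of 25).
Need 26 − 25 = 1 day off T → T becomes 4 days, finish becomes 25.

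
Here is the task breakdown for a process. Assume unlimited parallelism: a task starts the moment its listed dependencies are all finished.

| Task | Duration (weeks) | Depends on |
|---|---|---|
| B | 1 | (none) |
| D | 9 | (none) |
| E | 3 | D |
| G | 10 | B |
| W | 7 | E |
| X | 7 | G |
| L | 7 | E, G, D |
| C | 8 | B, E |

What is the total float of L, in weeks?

The longest chain is D→E→C = 9+3+8 = 20; overall finish 20 weeks.
The longest chain containing L totals 19 weeks.
So L can slip 20 − 19 = 1 week.

1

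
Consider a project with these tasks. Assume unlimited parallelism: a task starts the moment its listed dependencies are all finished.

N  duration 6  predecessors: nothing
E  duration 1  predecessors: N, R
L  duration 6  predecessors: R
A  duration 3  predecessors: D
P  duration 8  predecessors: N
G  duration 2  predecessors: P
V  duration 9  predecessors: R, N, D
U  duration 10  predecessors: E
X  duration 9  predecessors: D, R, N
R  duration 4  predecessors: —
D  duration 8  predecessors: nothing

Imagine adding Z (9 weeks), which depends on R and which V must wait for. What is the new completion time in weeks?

Originally the schedule takes 17 weeks.
With Z inserted, V now waits for max(R, N, D, Z).
New critical path: R→Z→V = 4+9+9 = 22 ⇒ 22 weeks.

22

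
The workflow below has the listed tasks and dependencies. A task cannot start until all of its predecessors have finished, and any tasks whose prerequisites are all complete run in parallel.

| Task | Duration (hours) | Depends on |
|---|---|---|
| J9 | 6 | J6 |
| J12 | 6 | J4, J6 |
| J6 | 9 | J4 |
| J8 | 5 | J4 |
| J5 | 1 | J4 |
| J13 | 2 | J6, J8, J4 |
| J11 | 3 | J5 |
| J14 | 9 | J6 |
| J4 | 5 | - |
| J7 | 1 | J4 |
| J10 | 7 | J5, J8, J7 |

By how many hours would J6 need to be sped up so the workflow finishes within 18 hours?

5

Current finish: 23 hours; target: 18.
J6 is on every critical path, so each hour cut from J6 cuts the finish by one (this holds down to a finish of 17).
Need 23 − 18 = 5 hours off J6 → J6 becomes 4 hours, finish becomes 18.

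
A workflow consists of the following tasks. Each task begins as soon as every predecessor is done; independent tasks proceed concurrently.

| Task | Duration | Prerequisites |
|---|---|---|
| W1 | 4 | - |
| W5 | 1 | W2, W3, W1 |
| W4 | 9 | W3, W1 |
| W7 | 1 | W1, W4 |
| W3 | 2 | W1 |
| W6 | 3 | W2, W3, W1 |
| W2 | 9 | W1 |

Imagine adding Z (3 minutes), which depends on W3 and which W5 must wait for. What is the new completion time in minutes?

16

Originally the workflow takes 16 minutes.
With Z inserted, W5 now waits for max(W2, W3, W1, Z).
New critical path: W1→W2→W6 = 4+9+3 = 16 ⇒ 16 minutes.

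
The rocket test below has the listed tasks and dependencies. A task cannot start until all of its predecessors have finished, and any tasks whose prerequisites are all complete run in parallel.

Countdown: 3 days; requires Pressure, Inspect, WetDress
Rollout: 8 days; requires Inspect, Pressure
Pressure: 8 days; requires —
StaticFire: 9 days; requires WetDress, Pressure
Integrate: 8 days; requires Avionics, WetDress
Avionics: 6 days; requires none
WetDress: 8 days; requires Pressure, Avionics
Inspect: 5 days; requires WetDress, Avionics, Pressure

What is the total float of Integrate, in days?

5

The longest chain is Pressure→WetDress→Inspect→Rollout = 8+8+5+8 = 29; overall finish 29 days.
Integrate finishes as early as 24 and must finish by 29.
Slack of Integrate = 21 − 16 = 5 days.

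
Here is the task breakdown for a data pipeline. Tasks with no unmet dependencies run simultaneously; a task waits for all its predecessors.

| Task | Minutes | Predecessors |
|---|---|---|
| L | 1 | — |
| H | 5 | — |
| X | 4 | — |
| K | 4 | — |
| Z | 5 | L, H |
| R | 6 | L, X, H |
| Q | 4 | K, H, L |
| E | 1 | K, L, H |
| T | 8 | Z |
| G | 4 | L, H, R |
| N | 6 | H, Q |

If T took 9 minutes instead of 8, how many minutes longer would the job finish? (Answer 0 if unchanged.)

1

Baseline: H→Z→T = 5+5+8 = 18 → 18 minutes.
T lies on that path, so at 9 minutes the path becomes 19 minutes.
The critical path is still H→Z→T; finish is now 19 minutes.
Change in finish: 19 − 18 = +1 minutes.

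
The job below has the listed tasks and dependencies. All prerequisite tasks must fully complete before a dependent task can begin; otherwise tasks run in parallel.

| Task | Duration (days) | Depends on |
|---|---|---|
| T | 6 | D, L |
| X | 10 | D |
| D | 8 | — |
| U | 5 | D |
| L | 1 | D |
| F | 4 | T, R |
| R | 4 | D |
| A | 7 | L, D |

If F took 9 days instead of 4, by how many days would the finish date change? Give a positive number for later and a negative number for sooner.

The binding path is D→L→T→F = 8+1+6+4 = 19; finish at 19 days.
F lies on that path, so at 9 days the path becomes 24 days.
That remains the longest chain; total 24 days.
Change in finish: 24 − 19 = +5 days.

5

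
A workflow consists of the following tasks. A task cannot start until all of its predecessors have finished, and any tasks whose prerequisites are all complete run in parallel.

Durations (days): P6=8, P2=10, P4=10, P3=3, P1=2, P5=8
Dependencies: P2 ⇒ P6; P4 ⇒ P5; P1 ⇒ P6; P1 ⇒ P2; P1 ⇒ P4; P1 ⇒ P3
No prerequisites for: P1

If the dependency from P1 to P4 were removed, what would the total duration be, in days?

Before: longest chain P1→P2→P6 = 2+10+8 = 20, finish 20.
Without P1→P4, P4's earliest start moves from 2 to 0.
After: P1→P2→P6 = 2+10+8 = 20 → 20 days.

20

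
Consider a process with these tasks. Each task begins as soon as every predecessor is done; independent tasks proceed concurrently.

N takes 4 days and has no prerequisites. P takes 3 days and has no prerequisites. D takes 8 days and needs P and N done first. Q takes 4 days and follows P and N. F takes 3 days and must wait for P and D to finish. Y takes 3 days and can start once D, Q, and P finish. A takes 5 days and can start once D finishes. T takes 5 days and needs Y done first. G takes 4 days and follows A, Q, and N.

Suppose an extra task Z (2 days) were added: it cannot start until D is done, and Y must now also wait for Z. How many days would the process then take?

Originally the process takes 21 days.
With Z inserted, Y now waits for max(D, Q, P, Z).
New critical path: N→D→Z→Y→T = 4+8+2+3+5 = 22 ⇒ 22 days.

22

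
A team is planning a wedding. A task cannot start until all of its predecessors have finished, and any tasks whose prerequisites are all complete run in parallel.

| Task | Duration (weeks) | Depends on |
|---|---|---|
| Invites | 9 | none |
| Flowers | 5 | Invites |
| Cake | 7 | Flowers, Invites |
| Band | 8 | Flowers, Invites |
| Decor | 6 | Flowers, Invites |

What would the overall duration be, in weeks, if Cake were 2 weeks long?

Baseline: Invites→Flowers→Band = 9+5+8 = 22 → 22 weeks.
The longest path through Cake is only 21 weeks, so Cake has float 1.
That remains the longest chain; total 22 weeks.

22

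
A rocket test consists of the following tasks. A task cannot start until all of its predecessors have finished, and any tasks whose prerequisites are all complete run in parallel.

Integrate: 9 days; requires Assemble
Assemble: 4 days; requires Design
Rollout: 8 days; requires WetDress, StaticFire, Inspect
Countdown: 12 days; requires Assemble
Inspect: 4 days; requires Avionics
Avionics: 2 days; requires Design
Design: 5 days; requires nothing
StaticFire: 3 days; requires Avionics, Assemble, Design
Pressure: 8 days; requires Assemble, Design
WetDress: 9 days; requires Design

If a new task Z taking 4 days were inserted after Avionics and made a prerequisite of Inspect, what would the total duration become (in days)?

23

Originally the schedule takes 22 days.
With Z inserted, Inspect now waits for max(Avionics, Z).
New critical path: Design→Avionics→Z→Inspect→Rollout = 5+2+4+4+8 = 23 ⇒ 23 days.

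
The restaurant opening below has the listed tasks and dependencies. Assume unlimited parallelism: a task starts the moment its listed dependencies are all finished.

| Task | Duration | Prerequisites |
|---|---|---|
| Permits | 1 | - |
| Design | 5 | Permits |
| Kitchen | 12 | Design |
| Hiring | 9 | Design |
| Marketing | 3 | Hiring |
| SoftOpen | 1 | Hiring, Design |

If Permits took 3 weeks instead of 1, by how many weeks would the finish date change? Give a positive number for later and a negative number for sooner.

The binding path is Permits→Design→Kitchen = 1+5+12 = 18; finish at 18 weeks.
Permits lies on that path, so at 3 weeks the path becomes 20 weeks.
No other chain overtakes it, so the finish is 20 weeks.
Change in finish: 20 − 18 = +2 weeks.

2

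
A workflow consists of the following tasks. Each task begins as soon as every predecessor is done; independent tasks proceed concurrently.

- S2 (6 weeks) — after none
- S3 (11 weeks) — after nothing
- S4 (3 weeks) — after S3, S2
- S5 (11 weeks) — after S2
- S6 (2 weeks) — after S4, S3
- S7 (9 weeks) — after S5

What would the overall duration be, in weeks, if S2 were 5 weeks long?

Critical path before the change: S2→S5→S7 = 6+11+9 = 26 giving 26 weeks.
Since S2 is critical, the -1 change carries straight to that chain (now 25 weeks).
No other chain overtakes it, so the finish is 25 weeks.

25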